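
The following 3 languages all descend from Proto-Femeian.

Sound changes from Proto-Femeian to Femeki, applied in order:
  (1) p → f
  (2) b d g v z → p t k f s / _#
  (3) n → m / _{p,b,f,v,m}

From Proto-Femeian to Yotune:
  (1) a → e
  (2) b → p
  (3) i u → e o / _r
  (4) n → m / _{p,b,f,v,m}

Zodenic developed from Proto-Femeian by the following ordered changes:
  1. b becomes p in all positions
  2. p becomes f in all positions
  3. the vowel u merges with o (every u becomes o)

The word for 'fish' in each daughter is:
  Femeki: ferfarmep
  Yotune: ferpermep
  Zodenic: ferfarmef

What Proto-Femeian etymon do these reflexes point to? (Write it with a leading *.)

Position 4: Femeki has f, Yotune has p, Zodenic has f. Taking the neighbouring segments as reconstructed: Femeki f could go back to *p or *f; Yotune p could go back to *p or *b; Zodenic f could go back to *p or *b or *f — the one source consistent with every daughter is *p.
Position 9: Femeki has p, Yotune has p, Zodenic has f. In Femeki, p can only continue *b, so the proto-segment is *b.
This points to *ferparmeb. Verify forward in each daughter:
Femeki: *ferparmeb > ferfarmeb > ferfarmep  (by unconditioned shift, final devoicing)
Yotune: *ferparmeb > ferpermeb > ferpermep  (by vowel merger, unconditioned shift)
Zodenic: *ferparmeb
  ferparmeb → ferparmep   [unconditioned shift]
  ferparmep → ferfarmef   [unconditioned shift]
  ferfarmef (rule 3 does not apply)
  giving Zodenic ferfarmef.
No other proto-form is consistent with every reflex, so the reconstruction is *ferparmeb.

*ferparmeb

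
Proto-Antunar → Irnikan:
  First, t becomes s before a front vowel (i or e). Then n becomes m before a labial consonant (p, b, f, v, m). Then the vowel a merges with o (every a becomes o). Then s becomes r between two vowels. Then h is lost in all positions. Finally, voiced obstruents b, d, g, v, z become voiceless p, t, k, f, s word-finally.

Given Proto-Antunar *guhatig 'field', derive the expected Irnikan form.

Irnikan: start from *guhatig.
  rule 1 (palatalisation): guhatig → guhasig
  rule 2: no change — guhasig
  rule 3 (vowel merger): guhasig → guhosig
  rule 4 (rhotacism): guhosig → guhorig
  rule 5 (h-loss): guhorig → guorig
  rule 6 (final devoicing): guorig → guorik
  ⇒ Irnikan guorik

guorik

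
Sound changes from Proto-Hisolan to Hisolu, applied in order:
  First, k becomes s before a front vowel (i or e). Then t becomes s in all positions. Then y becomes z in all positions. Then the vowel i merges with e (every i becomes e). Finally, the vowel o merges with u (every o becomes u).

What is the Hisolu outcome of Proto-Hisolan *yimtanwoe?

Hisolu: start from *yimtanwoe.
  rule 1: no change — yimtanwoe
  rule 2 (unconditioned shift): yimtanwoe → yimsanwoe
  rule 3 (unconditioned shift): yimsanwoe → zimsanwoe
  rule 4 (vowel merger): zimsanwoe → zemsanwoe
  rule 5 (vowel merger): zemsanwoe → zemsanwue
  ⇒ Hisolu zemsanwue

zemsanwue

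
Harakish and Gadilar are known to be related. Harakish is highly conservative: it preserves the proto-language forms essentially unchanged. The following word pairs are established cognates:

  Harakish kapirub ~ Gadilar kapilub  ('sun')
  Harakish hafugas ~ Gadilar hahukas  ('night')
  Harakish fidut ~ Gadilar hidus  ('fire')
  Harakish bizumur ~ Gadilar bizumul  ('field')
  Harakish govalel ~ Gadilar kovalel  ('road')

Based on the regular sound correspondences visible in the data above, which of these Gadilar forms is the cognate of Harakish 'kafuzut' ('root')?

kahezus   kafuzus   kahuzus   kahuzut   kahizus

hafugas ~ hahukas — Harakish f corresponds to Gadilar h between vowels (before a back vowel).
fidut ~ hidus — Harakish t corresponds to Gadilar s word-finally.
Applying these to Harakish 'kafuzut':
  kafuzut → kahuzut   (f→h between vowels (before a back vowel))
  kahuzut → kahuzus   (t→s word-finally)
So the Gadilar cognate is 'kahuzus'.

kahuzus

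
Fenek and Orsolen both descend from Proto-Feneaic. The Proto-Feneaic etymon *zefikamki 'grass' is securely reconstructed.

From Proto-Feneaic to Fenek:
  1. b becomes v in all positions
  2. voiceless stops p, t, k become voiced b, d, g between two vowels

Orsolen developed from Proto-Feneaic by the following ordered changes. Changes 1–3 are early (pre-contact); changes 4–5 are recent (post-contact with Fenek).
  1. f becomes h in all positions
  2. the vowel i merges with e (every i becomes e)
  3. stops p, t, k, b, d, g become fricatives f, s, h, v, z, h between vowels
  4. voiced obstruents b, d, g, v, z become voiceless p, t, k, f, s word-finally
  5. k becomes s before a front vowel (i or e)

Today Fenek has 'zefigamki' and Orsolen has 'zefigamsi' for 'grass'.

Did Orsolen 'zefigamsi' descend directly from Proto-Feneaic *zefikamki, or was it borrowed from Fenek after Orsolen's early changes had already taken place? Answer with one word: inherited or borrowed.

If inherited, *zefikamki would pass through all of Orsolen's changes:
Orsolen: *zefikamki > zehikamki > zehekamke > zehehamke > zehehamse  (by unconditioned shift, vowel merger, intervocalic lenition, palatalisation)
If borrowed from Fenek 'zefigamki' after the early changes, it would undergo only the recent ones:
  rule 4 (final devoicing): no change (zefigamki)
  rule 5 (palatalisation): zefigamki → zefigamsi
  ⇒ as a loan: zefigamsi
Orsolen 'zefigamsi' matches the loan outcome 'zefigamsi', not the inherited 'zehehamse' — it skipped the early Orsolen changes, so it was borrowed from Fenek.

borrowed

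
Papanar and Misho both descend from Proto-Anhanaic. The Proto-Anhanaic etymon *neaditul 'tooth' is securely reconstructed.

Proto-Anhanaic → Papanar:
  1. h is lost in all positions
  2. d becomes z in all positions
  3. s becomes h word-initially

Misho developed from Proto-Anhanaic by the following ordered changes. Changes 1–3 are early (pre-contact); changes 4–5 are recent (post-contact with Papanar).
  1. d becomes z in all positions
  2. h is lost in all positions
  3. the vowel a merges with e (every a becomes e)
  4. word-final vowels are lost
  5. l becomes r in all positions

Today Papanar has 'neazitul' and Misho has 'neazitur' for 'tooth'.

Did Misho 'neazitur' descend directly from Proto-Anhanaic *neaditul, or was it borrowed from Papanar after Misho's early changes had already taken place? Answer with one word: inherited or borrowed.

borrowed

If inherited, *neaditul would pass through all of Misho's changes:
Misho: *neaditul
  neaditul → neazitul   [unconditioned shift]
  neazitul (rule 2 does not apply)
  neazitul → neezitul   [vowel merger]
  neezitul (rule 4 does not apply)
  neezitul → neezitur   [unconditioned shift]
  giving Misho neezitur.
If borrowed from Papanar 'neazitul' after the early changes, it would undergo only the recent ones:
  rule 4 (apocope): no change (neazitul)
  rule 5 (unconditioned shift): neazitul → neazitur
  ⇒ as a loan: neazitur
Misho 'neazitur' matches the loan outcome 'neazitur', not the inherited 'neezitur' — it skipped the early Misho changes, so it was borrowed from Papanar.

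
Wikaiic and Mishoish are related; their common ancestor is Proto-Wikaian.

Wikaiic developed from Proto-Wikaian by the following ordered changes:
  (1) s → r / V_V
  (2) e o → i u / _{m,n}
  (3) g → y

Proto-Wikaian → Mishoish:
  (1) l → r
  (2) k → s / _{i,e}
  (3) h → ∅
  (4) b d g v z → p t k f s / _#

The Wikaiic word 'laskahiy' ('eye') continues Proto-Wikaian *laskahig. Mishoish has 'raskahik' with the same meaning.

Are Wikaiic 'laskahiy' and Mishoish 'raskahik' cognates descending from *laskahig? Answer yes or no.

no

Derive the expected Mishoish reflex of *laskahig:
Mishoish: *laskahig > raskahig > raskaig > raskaik  (by unconditioned shift, h-loss, final devoicing)
The regular Mishoish reflex would be 'raskaik', but the attested form is 'raskahik'. The correspondence is irregular, so they are not cognates (the Mishoish form has a different source).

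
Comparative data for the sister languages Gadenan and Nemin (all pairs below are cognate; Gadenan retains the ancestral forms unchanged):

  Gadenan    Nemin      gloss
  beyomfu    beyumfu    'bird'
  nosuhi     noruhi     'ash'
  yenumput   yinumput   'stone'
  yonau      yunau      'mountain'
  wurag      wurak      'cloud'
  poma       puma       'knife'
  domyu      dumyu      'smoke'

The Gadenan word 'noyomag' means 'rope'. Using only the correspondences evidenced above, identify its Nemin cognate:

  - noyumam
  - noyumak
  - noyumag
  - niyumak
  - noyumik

noyumak

beyomfu ~ beyumfu, poma ~ puma — Gadenan o corresponds to Nemin u after a consonant, before a nasal.
wurag ~ wurak — Gadenan g corresponds to Nemin k word-finally.
Applying these to Gadenan 'noyomag':
  noyomag → noyumag   (o→u after a consonant, before a nasal)
  noyumag → noyumak   (g→k word-finally)
So the Nemin cognate is 'noyumak'.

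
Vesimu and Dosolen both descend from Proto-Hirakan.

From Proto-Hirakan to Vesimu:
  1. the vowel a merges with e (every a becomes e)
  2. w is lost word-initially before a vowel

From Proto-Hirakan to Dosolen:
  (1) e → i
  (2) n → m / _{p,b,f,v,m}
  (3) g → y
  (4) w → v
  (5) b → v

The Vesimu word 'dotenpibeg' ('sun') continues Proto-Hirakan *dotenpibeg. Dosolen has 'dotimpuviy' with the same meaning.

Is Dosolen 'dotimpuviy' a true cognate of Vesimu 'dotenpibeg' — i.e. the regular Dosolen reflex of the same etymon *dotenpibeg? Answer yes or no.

no

Derive the expected Dosolen reflex of *dotenpibeg:
Dosolen: *dotenpibeg
  dotenpibeg → dotinpibig   [vowel merger]
  dotinpibig → dotimpibig   [nasal place assimilation]
  dotimpibig → dotimpibiy   [unconditioned shift]
  dotimpibiy (rule 4 does not apply)
  dotimpibiy → dotimpiviy   [unconditioned shift]
  giving Dosolen dotimpiviy.
The regular Dosolen reflex would be 'dotimpiviy', but the attested form is 'dotimpuviy'. The correspondence is irregular, so they are not cognates (the Dosolen form has a different source).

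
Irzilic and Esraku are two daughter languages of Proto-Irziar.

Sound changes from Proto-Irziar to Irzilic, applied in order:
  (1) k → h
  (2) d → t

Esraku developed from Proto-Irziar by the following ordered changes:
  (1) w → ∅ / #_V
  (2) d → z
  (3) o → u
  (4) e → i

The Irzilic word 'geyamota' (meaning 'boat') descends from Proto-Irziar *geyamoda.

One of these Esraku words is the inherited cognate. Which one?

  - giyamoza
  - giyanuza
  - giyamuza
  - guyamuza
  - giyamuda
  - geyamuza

giyamuza

Esraku: *geyamoda
  geyamoda (rule 1 does not apply)
  geyamoda → geyamoza   [unconditioned shift]
  geyamoza → geyamuza   [vowel merger]
  geyamuza → giyamuza   [vowel merger]
  giving Esraku giyamuza.
Only 'giyamuza' matches the regular Esraku development of *geyamoda.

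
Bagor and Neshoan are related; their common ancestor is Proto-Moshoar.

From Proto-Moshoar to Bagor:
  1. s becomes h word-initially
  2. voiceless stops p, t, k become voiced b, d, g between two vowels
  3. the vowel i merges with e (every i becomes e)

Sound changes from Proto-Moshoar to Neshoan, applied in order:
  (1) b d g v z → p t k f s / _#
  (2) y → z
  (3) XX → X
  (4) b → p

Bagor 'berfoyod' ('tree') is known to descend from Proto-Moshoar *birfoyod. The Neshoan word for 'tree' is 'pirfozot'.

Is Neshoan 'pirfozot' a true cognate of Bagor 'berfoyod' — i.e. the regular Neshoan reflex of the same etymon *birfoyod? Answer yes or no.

yes

Derive the expected Neshoan reflex of *birfoyod:
Neshoan: *birfoyod > birfoyot > birfozot > pirfozot  (by final devoicing, unconditioned shift, unconditioned shift)
Neshoan 'pirfozot' matches the regular reflex exactly, so the pair is cognate.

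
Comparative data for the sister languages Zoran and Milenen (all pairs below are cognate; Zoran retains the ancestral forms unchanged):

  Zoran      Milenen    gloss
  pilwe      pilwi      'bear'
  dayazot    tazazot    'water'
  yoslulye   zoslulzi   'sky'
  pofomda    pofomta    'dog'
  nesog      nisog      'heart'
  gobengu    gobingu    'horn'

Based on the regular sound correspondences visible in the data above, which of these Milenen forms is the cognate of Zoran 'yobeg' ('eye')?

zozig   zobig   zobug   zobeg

yoslulye ~ zoslulzi — Zoran y corresponds to Milenen z word-initially before a back vowel.
nesog ~ nisog — Zoran e corresponds to Milenen i after a consonant, before a consonant other than r, m, n, p, b, f, v.
Applying these to Zoran 'yobeg':
  yobeg → zobeg   (y→z word-initially before a back vowel)
  zobeg → zobig   (e→i after a consonant, before a consonant other than r, m, n, p, b, f, v)
So the Milenen cognate is 'zobig'.

zobig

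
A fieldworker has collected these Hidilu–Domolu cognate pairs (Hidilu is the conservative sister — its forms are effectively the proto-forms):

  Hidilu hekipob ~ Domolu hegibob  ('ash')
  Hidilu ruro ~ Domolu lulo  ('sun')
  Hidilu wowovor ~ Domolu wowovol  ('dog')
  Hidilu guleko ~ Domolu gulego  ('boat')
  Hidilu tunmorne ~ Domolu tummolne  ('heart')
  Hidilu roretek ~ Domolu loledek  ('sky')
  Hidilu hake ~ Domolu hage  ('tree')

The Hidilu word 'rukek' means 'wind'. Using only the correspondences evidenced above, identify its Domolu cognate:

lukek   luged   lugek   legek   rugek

ruro ~ lulo — Hidilu r corresponds to Domolu l word-initially before a back vowel.
hake ~ hage — Hidilu k corresponds to Domolu g between vowels (before a front vowel).
Applying these to Hidilu 'rukek':
  rukek → lukek   (r→l word-initially before a back vowel)
  lukek → lugek   (k→g between vowels (before a front vowel))
So the Domolu cognate is 'lugek'.

lugek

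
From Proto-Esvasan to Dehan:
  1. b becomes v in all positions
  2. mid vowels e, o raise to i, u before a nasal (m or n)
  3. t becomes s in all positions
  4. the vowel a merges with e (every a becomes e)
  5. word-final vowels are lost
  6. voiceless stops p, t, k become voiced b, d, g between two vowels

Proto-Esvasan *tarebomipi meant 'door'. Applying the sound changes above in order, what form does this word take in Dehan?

Dehan: *tarebomipi
  tarebomipi → tarevomipi   [unconditioned shift]
  tarevomipi → tarevumipi   [pre-nasal raising]
  tarevumipi → sarevumipi   [unconditioned shift]
  sarevumipi → serevumipi   [vowel merger]
  serevumipi → serevumip   [apocope]
  serevumip (rule 6 does not apply)
  giving Dehan serevumip.

serevumip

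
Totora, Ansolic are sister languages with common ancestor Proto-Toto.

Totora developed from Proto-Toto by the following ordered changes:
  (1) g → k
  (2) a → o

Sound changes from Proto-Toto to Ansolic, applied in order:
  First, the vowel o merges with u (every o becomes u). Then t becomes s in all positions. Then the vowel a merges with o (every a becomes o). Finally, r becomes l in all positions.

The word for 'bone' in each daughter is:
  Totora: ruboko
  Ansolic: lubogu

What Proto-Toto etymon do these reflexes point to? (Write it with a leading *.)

*rubago

Position 5: Totora has k, Ansolic has g. Ansolic preserves g here (none of its changes turn any other segment into g), so the proto-segment is *g.
Position 1: Totora has r, Ansolic has l. Totora preserves r here (none of its changes turn any other segment into r), so the proto-segment is *r.
Verify the candidate proto-form against each daughter:
Totora: *rubago > rubako > ruboko  (by unconditioned shift, vowel merger)
Ansolic: start from *rubago.
  rule 1 (vowel merger): rubago → rubagu
  rule 2: no change — rubagu
  rule 3 (vowel merger): rubagu → rubogu
  rule 4 (unconditioned shift): rubogu → lubogu
  ⇒ Ansolic lubogu
No other proto-form is consistent with every reflex, so the reconstruction is *rubago.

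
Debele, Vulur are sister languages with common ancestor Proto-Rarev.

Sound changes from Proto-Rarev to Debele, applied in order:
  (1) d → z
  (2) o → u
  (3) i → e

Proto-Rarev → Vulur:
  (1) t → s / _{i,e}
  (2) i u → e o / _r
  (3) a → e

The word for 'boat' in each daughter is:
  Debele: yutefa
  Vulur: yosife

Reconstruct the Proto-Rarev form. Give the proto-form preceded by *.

*yotifa

Position 3: Debele has t, Vulur has s. Debele preserves t here (none of its changes turn any other segment into t), so the proto-segment is *t.
Position 2: Debele has u, Vulur has o. Taking the neighbouring segments as reconstructed: Debele u could go back to *o or *u; Vulur o can only go back to *o — the one source consistent with every daughter is *o.
Position 4: Debele has e, Vulur has i. Vulur preserves i here (none of its changes turn any other segment into i), so the proto-segment is *i.
Verify the candidate proto-form against each daughter:
Debele: start from *yotifa.
  rule 1: no change — yotifa
  rule 2 (vowel merger): yotifa → yutifa
  rule 3 (vowel merger): yutifa → yutefa
  ⇒ Debele yutefa
Vulur: *yotifa
  yotifa → yosifa   [palatalisation]
  yosifa (rule 2 does not apply)
  yosifa → yosife   [vowel merger]
  giving Vulur yosife.
*yotifa is the unique common source.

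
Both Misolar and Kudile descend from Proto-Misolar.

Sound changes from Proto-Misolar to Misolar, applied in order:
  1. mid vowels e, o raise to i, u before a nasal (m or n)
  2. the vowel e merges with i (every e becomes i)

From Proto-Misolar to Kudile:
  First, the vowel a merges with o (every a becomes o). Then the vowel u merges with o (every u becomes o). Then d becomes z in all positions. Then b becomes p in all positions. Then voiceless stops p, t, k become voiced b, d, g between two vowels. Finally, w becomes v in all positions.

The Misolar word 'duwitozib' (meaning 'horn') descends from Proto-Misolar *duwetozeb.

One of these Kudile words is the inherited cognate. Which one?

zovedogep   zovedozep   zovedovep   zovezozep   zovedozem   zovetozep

zovedozep

Kudile: start from *duwetozeb.
  rule 1: no change — duwetozeb
  rule 2 (vowel merger): duwetozeb → dowetozeb
  rule 3 (unconditioned shift): dowetozeb → zowetozeb
  rule 4 (unconditioned shift): zowetozeb → zowetozep
  rule 5 (intervocalic voicing): zowetozep → zowedozep
  rule 6 (unconditioned shift): zowedozep → zovedozep
  ⇒ Kudile zovedozep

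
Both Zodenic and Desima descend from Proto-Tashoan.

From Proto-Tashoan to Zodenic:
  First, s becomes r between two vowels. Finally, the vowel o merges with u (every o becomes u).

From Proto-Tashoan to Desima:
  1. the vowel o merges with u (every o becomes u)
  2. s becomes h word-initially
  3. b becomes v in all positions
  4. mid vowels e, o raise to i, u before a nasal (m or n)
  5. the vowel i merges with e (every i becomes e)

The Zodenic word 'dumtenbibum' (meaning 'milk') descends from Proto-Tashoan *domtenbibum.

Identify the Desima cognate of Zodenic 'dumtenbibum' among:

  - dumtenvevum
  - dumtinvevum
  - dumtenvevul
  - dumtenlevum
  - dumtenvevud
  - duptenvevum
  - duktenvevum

dumtenvevum

Desima: *domtenbibum
  domtenbibum → dumtenbibum   [vowel merger]
  dumtenbibum (rule 2 does not apply)
  dumtenbibum → dumtenvivum   [unconditioned shift]
  dumtenvivum → dumtinvivum   [pre-nasal raising]
  dumtinvivum → dumtenvevum   [vowel merger]
  giving Desima dumtenvevum.
Among the options, 'dumtenvevum' alone shows every Desima change applied in order.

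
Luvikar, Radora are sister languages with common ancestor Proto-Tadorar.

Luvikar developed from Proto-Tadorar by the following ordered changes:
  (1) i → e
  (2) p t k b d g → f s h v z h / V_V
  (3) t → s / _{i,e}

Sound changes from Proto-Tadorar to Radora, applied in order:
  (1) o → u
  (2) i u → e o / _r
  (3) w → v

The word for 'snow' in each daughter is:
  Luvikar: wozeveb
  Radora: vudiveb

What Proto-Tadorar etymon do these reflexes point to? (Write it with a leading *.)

Position 1: Luvikar has w, Radora has v. Luvikar preserves w here (none of its changes turn any other segment into w), so the proto-segment is *w.
Position 4: Luvikar has e, Radora has i. Radora preserves i here (none of its changes turn any other segment into i), so the proto-segment is *i.
Continuing position by position gives *wodiveb; check it forward:
Luvikar: *wodiveb
  wodiveb → wodeveb   [vowel merger]
  wodeveb → wozeveb   [intervocalic lenition]
  wozeveb (rule 3 does not apply)
  giving Luvikar wozeveb.
Radora: *wodiveb > wudiveb > vudiveb  (by vowel merger, unconditioned shift)
No other proto-form is consistent with every reflex, so the reconstruction is *wodiveb.

*wodiveb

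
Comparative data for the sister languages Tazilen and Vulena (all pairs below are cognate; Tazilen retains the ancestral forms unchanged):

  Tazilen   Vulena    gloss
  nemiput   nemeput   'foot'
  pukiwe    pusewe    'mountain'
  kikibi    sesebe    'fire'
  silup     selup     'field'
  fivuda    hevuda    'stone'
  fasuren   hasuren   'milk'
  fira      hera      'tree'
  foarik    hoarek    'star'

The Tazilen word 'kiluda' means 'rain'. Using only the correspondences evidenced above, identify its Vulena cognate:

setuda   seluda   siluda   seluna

kikibi ~ sesebe — Tazilen k corresponds to Vulena s word-initially before a front vowel.
pukiwe ~ pusewe, kikibi ~ sesebe — Tazilen i corresponds to Vulena e after a consonant, before a consonant other than r, m, n, p, b, f, v.
Applying these to Tazilen 'kiluda':
  kiluda → siluda   (k→s word-initially before a front vowel)
  siluda → seluda   (i→e after a consonant, before a consonant other than r, m, n, p, b, f, v)
So the Vulena cognate is 'seluda'.

seluda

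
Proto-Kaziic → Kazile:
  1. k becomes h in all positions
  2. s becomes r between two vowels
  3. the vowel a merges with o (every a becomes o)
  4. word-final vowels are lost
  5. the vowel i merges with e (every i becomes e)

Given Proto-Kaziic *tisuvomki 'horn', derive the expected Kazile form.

Kazile: *tisuvomki > tisuvomhi > tiruvomhi > tiruvomh > teruvomh  (by unconditioned shift, rhotacism, apocope, vowel merger)

teruvomh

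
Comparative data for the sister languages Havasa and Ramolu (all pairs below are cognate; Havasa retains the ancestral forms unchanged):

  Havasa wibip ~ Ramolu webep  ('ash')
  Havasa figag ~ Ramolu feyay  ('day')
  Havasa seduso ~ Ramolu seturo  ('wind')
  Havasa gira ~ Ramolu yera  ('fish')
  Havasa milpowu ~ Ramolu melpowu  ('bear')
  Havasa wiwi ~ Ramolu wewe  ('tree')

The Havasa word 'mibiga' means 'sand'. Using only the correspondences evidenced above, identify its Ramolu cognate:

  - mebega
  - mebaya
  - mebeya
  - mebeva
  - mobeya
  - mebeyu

mebeya

wibip ~ webep — Havasa i corresponds to Ramolu e after a consonant, before a labial obstruent.
figag ~ feyay, milpowu ~ melpowu — Havasa i corresponds to Ramolu e after a consonant, before a consonant other than r, m, n, p, b, f, v.
figag ~ feyay — Havasa g corresponds to Ramolu y between vowels (before a back vowel).
Applying these to Havasa 'mibiga':
  mibiga → mebiga   (i→e after a consonant, before a labial obstruent)
  mebiga → mebega   (i→e after a consonant, before a consonant other than r, m, n, p, b, f, v)
  mebega → mebeya   (g→y between vowels (before a back vowel))
So the Ramolu cognate is 'mebeya'.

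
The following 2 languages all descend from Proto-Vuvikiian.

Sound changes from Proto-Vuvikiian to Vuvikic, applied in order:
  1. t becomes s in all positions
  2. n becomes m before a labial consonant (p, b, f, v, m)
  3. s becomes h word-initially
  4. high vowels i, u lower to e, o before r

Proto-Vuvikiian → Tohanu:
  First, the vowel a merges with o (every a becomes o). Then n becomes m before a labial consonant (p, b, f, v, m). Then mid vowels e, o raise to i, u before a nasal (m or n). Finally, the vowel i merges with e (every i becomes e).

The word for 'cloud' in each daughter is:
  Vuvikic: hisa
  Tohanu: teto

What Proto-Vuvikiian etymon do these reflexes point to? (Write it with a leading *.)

Position 1: Vuvikic has h, Tohanu has t. Tohanu preserves t here (none of its changes turn any other segment into t), so the proto-segment is *t.
Position 3: Vuvikic has s, Tohanu has t. Tohanu preserves t here (none of its changes turn any other segment into t), so the proto-segment is *t.
This points to *tita. Verify forward in each daughter:
Vuvikic: *tita
  tita → sisa   [unconditioned shift]
  sisa (rule 2 does not apply)
  sisa → hisa   [debuccalisation]
  hisa (rule 4 does not apply)
  giving Vuvikic hisa.
Tohanu: *tita > tito > teto  (by vowel merger, vowel merger)
No other proto-form is consistent with every reflex, so the reconstruction is *tita.

*tita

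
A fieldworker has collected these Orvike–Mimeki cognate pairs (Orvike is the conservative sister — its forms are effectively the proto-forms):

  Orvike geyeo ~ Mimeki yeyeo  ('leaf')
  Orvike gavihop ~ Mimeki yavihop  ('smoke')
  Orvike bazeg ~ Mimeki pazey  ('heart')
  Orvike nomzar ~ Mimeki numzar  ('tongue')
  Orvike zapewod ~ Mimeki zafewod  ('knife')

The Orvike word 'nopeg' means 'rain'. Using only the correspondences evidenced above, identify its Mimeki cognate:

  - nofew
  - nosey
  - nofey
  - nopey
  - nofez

nofey

zapewod ~ zafewod — Orvike p corresponds to Mimeki f between vowels (before a front vowel).
bazeg ~ pazey — Orvike g corresponds to Mimeki y word-finally.
Applying these to Orvike 'nopeg':
  nopeg → nofeg   (p→f between vowels (before a front vowel))
  nofeg → nofey   (g→y word-finally)
So the Mimeki cognate is 'nofey'.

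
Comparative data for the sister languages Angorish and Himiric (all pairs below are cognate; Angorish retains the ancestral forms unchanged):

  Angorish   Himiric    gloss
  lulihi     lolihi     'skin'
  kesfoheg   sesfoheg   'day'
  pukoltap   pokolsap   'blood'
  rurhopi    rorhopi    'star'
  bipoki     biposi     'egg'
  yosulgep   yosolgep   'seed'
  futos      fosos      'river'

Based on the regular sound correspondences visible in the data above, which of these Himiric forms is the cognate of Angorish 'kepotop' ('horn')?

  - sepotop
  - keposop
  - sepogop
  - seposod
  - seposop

seposop

kesfoheg ~ sesfoheg — Angorish k corresponds to Himiric s word-initially before a front vowel.
futos ~ fosos — Angorish t corresponds to Himiric s between vowels (before a back vowel).
Applying these to Angorish 'kepotop':
  kepotop → sepotop   (k→s word-initially before a front vowel)
  sepotop → seposop   (t→s between vowels (before a back vowel))
So the Himiric cognate is 'seposop'.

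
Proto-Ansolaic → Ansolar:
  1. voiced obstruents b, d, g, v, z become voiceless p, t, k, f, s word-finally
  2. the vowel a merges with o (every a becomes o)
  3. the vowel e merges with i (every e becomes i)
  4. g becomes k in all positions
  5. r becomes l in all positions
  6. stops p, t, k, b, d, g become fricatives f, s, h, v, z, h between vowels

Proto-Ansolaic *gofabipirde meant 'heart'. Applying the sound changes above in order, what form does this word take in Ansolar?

kofovifildi

Ansolar: start from *gofabipirde.
  rule 1: no change — gofabipirde
  rule 2 (vowel merger): gofabipirde → gofobipirde
  rule 3 (vowel merger): gofobipirde → gofobipirdi
  rule 4 (unconditioned shift): gofobipirdi → kofobipirdi
  rule 5 (unconditioned shift): kofobipirdi → kofobipildi
  rule 6 (intervocalic lenition): kofobipildi → kofovifildi
  ⇒ Ansolar kofovifildi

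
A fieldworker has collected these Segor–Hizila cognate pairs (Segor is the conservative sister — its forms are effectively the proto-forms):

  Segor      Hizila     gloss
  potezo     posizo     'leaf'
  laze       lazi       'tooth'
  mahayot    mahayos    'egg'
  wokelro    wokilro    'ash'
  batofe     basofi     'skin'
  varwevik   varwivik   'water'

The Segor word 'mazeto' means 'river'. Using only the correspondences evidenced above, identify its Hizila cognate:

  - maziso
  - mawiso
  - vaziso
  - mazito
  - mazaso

maziso

potezo ~ posizo, wokelro ~ wokilro — Segor e corresponds to Hizila i after a consonant, before a consonant other than r, m, n, p, b, f, v.
batofe ~ basofi — Segor t corresponds to Hizila s between vowels (before a back vowel).
Applying these to Segor 'mazeto':
  mazeto → mazito   (e→i after a consonant, before a consonant other than r, m, n, p, b, f, v)
  mazito → maziso   (t→s between vowels (before a back vowel))
So the Hizila cognate is 'maziso'.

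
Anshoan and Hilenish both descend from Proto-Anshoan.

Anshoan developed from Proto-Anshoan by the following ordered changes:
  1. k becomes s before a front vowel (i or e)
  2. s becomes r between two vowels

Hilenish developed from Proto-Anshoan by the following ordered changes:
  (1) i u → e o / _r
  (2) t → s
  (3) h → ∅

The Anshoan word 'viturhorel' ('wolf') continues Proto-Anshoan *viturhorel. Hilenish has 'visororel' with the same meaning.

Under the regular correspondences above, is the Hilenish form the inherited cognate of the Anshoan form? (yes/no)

yes

Derive the expected Hilenish reflex of *viturhorel:
Hilenish: *viturhorel > vitorhorel > visorhorel > visororel  (by pre-rhotic lowering, unconditioned shift, h-loss)
Hilenish 'visororel' matches the regular reflex exactly, so the pair is cognate.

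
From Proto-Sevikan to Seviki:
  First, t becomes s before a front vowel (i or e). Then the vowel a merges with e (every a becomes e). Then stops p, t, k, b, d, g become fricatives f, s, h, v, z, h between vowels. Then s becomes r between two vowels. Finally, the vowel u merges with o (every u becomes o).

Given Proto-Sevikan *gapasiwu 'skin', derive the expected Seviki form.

geferiwo

Seviki: *gapasiwu > gepesiwu > gefesiwu > geferiwu > geferiwo  (by vowel merger, intervocalic lenition, rhotacism, vowel merger)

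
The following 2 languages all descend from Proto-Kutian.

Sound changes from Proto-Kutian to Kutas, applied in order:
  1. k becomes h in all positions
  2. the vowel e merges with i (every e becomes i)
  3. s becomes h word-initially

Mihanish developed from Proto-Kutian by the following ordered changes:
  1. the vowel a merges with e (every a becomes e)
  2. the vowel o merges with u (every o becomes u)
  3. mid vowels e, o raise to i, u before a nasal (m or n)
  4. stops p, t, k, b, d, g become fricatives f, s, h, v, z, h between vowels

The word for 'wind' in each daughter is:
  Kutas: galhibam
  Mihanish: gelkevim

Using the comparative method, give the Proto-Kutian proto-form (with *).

*galkebam

Position 4: Kutas has h, Mihanish has k. Mihanish preserves k here (none of its changes turn any other segment into k), so the proto-segment is *k.
Position 2: Kutas has a, Mihanish has e. Kutas preserves a here (none of its changes turn any other segment into a), so the proto-segment is *a.
Position 7: Kutas has a, Mihanish has i. Kutas preserves a here (none of its changes turn any other segment into a), so the proto-segment is *a.
This points to *galkebam. Verify forward in each daughter:
Kutas: *galkebam > galhebam > galhibam  (by unconditioned shift, vowel merger)
Mihanish: *galkebam > gelkebem > gelkebim > gelkevim  (by vowel merger, pre-nasal raising, intervocalic lenition)
No other proto-form is consistent with every reflex, so the reconstruction is *galkebam.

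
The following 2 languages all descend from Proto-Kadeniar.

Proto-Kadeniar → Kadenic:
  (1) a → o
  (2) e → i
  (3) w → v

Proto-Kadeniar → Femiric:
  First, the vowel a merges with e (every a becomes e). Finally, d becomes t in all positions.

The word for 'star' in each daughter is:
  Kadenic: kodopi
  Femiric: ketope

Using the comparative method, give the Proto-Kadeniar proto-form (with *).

*kadope

Position 2: Kadenic has o, Femiric has e. Taking the neighbouring segments as reconstructed: Kadenic o could go back to *a or *o; Femiric e could go back to *a or *e — the one source consistent with every daughter is *a.
Position 6: Kadenic has i, Femiric has e. Taking the neighbouring segments as reconstructed: Kadenic i could go back to *e or *i; Femiric e could go back to *a or *e — the one source consistent with every daughter is *e.
Position 3: Kadenic has d, Femiric has t. Kadenic preserves d here (none of its changes turn any other segment into d), so the proto-segment is *d.
This points to *kadope. Verify forward in each daughter:
Kadenic: *kadope
  kadope → kodope   [vowel merger]
  kodope → kodopi   [vowel merger]
  kodopi (rule 3 does not apply)
  giving Kadenic kodopi.
Femiric: start from *kadope.
  rule 1 (vowel merger): kadope → kedope
  rule 2 (unconditioned shift): kedope → ketope
  ⇒ Femiric ketope
No other proto-form is consistent with every reflex, so the reconstruction is *kadope.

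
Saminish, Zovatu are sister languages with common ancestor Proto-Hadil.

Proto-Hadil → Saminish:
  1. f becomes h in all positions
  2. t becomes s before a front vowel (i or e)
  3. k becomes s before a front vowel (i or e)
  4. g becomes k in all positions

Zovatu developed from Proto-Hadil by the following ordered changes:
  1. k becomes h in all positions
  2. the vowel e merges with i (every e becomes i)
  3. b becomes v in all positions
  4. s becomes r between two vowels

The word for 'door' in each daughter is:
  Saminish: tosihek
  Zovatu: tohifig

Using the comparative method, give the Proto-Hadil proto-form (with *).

Position 5: Saminish has h, Zovatu has f. Zovatu preserves f here (none of its changes turn any other segment into f), so the proto-segment is *f.
Position 6: Saminish has e, Zovatu has i. Saminish preserves e here (none of its changes turn any other segment into e), so the proto-segment is *e.
Position 7: Saminish has k, Zovatu has g. Zovatu preserves g here (none of its changes turn any other segment into g), so the proto-segment is *g.
Continuing position by position gives *tokifeg; check it forward:
Saminish: *tokifeg
  tokifeg → tokiheg   [unconditioned shift]
  tokiheg (rule 2 does not apply)
  tokiheg → tosiheg   [palatalisation]
  tosiheg → tosihek   [unconditioned shift]
  giving Saminish tosihek.
Zovatu: *tokifeg
  tokifeg → tohifeg   [unconditioned shift]
  tohifeg → tohifig   [vowel merger]
  tohifig (rule 3 does not apply)
  tohifig (rule 4 does not apply)
  giving Zovatu tohifig.
No other proto-form is consistent with every reflex, so the reconstruction is *tokifeg.

*tokifeg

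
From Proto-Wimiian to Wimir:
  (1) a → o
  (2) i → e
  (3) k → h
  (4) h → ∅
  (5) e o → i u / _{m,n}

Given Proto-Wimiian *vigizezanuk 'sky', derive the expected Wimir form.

vegezezunu

Wimir: *vigizezanuk > vigizezonuk > vegezezonuk > vegezezonuh > vegezezonu > vegezezunu  (by vowel merger, vowel merger, unconditioned shift, h-loss, pre-nasal raising)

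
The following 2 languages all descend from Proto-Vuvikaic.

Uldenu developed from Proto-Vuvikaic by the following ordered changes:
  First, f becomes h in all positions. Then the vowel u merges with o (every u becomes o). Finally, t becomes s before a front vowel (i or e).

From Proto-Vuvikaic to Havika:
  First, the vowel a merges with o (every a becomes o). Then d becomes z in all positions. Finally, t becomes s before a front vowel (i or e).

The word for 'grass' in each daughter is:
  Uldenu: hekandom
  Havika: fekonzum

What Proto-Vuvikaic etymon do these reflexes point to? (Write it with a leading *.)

*fekandum

Position 4: Uldenu has a, Havika has o. Uldenu preserves a here (none of its changes turn any other segment into a), so the proto-segment is *a.
Position 7: Uldenu has o, Havika has u. Havika preserves u here (none of its changes turn any other segment into u), so the proto-segment is *u.
This points to *fekandum. Verify forward in each daughter:
Uldenu: start from *fekandum.
  rule 1 (unconditioned shift): fekandum → hekandum
  rule 2 (vowel merger): hekandum → hekandom
  rule 3: no change — hekandom
  ⇒ Uldenu hekandom
Havika: *fekandum > fekondum > fekonzum  (by vowel merger, unconditioned shift)
No other proto-form is consistent with every reflex, so the reconstruction is *fekandum.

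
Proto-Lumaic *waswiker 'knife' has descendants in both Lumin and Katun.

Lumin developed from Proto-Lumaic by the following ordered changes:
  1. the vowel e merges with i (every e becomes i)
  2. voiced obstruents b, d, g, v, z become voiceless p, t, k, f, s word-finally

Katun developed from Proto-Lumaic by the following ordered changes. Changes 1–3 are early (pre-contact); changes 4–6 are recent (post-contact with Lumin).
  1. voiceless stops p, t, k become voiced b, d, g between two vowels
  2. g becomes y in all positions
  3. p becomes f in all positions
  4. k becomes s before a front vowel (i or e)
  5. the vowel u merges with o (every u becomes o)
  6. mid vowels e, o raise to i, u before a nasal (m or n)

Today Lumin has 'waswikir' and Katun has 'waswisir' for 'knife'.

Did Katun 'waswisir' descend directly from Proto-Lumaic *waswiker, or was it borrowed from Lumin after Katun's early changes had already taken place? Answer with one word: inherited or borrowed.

borrowed

If inherited, *waswiker would pass through all of Katun's changes:
Katun: start from *waswiker.
  rule 1 (intervocalic voicing): waswiker → waswiger
  rule 2 (unconditioned shift): waswiger → waswiyer
  rule 3: no change — waswiyer
  rule 4: no change — waswiyer
  rule 5: no change — waswiyer
  rule 6: no change — waswiyer
  ⇒ Katun waswiyer
If borrowed from Lumin 'waswikir' after the early changes, it would undergo only the recent ones:
  rule 4 (palatalisation): waswikir → waswisir
  rule 5 (vowel merger): no change (waswisir)
  rule 6 (pre-nasal raising): no change (waswisir)
  ⇒ as a loan: waswisir
Katun 'waswisir' matches the loan outcome 'waswisir', not the inherited 'waswiyer' — it skipped the early Katun changes, so it was borrowed from Lumin.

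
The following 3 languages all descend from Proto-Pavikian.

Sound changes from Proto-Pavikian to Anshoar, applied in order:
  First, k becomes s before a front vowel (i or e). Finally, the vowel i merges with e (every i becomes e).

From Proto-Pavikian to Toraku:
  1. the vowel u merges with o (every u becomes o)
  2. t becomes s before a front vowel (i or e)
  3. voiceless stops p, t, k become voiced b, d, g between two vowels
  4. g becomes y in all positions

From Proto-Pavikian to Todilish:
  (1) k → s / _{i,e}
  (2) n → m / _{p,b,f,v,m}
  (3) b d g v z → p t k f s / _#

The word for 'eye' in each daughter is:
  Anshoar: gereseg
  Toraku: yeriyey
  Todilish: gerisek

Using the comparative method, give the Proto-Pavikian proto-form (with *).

*gerikeg

Position 4: Anshoar has e, Toraku has i, Todilish has i. Toraku preserves i here (none of its changes turn any other segment into i), so the proto-segment is *i.
Position 1: Anshoar has g, Toraku has y, Todilish has g. Anshoar preserves g here (none of its changes turn any other segment into g), so the proto-segment is *g.
This points to *gerikeg. Verify forward in each daughter:
Anshoar: *gerikeg
  gerikeg → geriseg   [palatalisation]
  geriseg → gereseg   [vowel merger]
  giving Anshoar gereseg.
Toraku: *gerikeg > gerigeg > yeriyey  (by intervocalic voicing, unconditioned shift)
Todilish: *gerikeg > geriseg > gerisek  (by palatalisation, final devoicing)
Only *gerikeg yields all of Anshoar gereseg, Toraku yeriyey, Todilish gerisek.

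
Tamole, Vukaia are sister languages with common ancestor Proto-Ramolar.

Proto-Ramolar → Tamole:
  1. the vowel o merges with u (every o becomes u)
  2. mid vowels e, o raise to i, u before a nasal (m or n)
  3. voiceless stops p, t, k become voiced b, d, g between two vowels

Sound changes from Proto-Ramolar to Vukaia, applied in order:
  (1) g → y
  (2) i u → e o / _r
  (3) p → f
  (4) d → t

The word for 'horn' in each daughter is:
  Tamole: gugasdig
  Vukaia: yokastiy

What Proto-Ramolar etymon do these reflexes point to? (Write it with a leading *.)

*gokasdig

Position 1: Tamole has g, Vukaia has y. Taking the neighbouring segments as reconstructed: Tamole g can only go back to *g; Vukaia y could go back to *g or *y — the one source consistent with every daughter is *g.
Position 2: Tamole has u, Vukaia has o. Taking the neighbouring segments as reconstructed: Tamole u could go back to *o or *u; Vukaia o can only go back to *o — the one source consistent with every daughter is *o.
Position 6: Tamole has d, Vukaia has t. Taking the neighbouring segments as reconstructed: Tamole d can only go back to *d; Vukaia t could go back to *t or *d — the one source consistent with every daughter is *d.
This points to *gokasdig. Verify forward in each daughter:
Tamole: *gokasdig
  gokasdig → gukasdig   [vowel merger]
  gukasdig (rule 2 does not apply)
  gukasdig → gugasdig   [intervocalic voicing]
  giving Tamole gugasdig.
Vukaia: *gokasdig > yokasdiy > yokastiy  (by unconditioned shift, unconditioned shift)
No other proto-form is consistent with every reflex, so the reconstruction is *gokasdig.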